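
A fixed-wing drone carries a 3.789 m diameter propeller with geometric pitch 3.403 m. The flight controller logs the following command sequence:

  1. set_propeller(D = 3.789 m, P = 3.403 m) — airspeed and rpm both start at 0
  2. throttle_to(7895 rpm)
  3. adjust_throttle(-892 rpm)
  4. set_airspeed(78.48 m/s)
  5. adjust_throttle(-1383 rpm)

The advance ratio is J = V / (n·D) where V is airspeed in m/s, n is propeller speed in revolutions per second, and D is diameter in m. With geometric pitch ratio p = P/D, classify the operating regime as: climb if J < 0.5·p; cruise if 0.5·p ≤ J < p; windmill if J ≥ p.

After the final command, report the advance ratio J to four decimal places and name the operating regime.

J = 0.2211, regime = climb

set_propeller: D = 3.789 m, P = 3.403 m (p = P/D = 0.898126); state ← (V=0, rpm=0)
throttle_to(7895): rpm ← 7895
adjust_throttle(-892): rpm ← 7895 -892 = 7003
set_airspeed(78.48): V ← 78.48 m/s
adjust_throttle(-1383): rpm ← 7003 -1383 = 5620
final state: V = 78.48 m/s, rpm = 5620 → n = rpm/60 = 93.666667 rev/s
J = V / (n·D) = 78.48 / (93.666667 × 3.789) = 0.221131
regime bands: climb J<0.4491 | cruise [0.4491, 0.8981) | windmill J≥0.8981
J = 0.2211 → climb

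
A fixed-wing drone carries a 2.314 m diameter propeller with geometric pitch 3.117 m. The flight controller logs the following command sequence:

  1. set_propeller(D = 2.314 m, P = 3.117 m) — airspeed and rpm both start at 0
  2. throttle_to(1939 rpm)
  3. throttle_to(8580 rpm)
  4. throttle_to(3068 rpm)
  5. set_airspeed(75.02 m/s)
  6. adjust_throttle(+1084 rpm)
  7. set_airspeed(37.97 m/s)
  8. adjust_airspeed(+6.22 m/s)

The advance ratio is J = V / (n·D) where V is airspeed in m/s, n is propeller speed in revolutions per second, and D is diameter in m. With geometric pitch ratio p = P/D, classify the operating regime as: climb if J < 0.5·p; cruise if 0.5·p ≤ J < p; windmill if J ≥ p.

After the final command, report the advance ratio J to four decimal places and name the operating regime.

J = 0.2760, regime = climb

set_propeller: D = 2.314 m, P = 3.117 m (p = P/D = 1.347018); state ← (V=0, rpm=0)
throttle_to(1939): rpm ← 1939
throttle_to(8580): rpm ← 8580
throttle_to(3068): rpm ← 3068
set_airspeed(75.02): V ← 75.02 m/s
adjust_throttle(+1084): rpm ← 3068 +1084 = 4152
set_airspeed(37.97): V ← 37.97 m/s
adjust_airspeed(+6.22): V ← 37.97 +6.22 = 44.19 m/s
final state: V = 44.19 m/s, rpm = 4152 → n = rpm/60 = 69.200000 rev/s
J = V / (n·D) = 44.19 / (69.200000 × 2.314) = 0.275965
regime bands: climb J<0.6735 | cruise [0.6735, 1.3470) | windmill J≥1.3470
J = 0.2760 → climb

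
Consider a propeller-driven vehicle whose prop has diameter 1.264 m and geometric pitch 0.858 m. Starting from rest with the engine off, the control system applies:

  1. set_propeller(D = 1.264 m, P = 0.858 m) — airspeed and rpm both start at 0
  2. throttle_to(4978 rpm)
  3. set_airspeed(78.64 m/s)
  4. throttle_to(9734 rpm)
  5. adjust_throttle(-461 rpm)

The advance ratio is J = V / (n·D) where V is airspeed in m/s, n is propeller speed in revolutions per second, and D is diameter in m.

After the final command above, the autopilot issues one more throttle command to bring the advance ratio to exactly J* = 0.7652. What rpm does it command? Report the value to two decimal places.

rpm = 4878.35

set_propeller: D = 1.264 m, P = 0.858 m (p = P/D = 0.678797); state ← (V=0, rpm=0)
throttle_to(4978): rpm ← 4978
set_airspeed(78.64): V ← 78.64 m/s
throttle_to(9734): rpm ← 9734
adjust_throttle(-461): rpm ← 9734 -461 = 9273
final state: V = 78.64 m/s, rpm = 9273 → n = rpm/60 = 154.550000 rev/s
target J* = 0.7652; solve J* = V/(n·D) for n: n = V/(J*·D) = 78.64/(0.7652 × 1.264) = 81.305789 rev/s
rpm = 60·n = 4878.347350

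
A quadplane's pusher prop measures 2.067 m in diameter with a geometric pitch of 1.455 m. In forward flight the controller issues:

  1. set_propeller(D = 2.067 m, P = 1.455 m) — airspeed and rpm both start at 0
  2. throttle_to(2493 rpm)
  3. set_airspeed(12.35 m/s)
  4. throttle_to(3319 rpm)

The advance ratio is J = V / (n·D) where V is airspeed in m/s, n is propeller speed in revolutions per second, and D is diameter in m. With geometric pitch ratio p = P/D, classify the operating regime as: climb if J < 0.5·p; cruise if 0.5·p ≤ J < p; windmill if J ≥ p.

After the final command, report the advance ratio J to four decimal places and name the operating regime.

J = 0.1080, regime = climb

set_propeller: D = 2.067 m, P = 1.455 m (p = P/D = 0.703919); state ← (V=0, rpm=0)
throttle_to(2493): rpm ← 2493
set_airspeed(12.35): V ← 12.35 m/s
throttle_to(3319): rpm ← 3319
final state: V = 12.35 m/s, rpm = 3319 → n = rpm/60 = 55.316667 rev/s
J = V / (n·D) = 12.35 / (55.316667 × 2.067) = 0.108012
regime bands: climb J<0.3520 | cruise [0.3520, 0.7039) | windmill J≥0.7039
J = 0.1080 → climb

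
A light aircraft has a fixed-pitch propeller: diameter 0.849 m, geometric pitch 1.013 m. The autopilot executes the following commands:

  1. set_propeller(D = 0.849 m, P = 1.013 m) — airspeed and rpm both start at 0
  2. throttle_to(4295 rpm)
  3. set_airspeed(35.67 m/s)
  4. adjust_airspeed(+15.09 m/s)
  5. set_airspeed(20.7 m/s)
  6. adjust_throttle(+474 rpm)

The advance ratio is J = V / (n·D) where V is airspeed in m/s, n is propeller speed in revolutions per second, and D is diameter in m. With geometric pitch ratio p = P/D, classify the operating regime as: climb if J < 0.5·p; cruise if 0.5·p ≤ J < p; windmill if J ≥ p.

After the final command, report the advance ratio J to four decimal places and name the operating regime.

set_propeller: D = 0.849 m, P = 1.013 m (p = P/D = 1.193168); state ← (V=0, rpm=0)
throttle_to(4295): rpm ← 4295
set_airspeed(35.67): V ← 35.67 m/s
adjust_airspeed(+15.09): V ← 35.67 +15.09 = 50.76 m/s
set_airspeed(20.7): V ← 20.7 m/s
adjust_throttle(+474): rpm ← 4295 +474 = 4769
final state: V = 20.7 m/s, rpm = 4769 → n = rpm/60 = 79.483333 rev/s
J = V / (n·D) = 20.7 / (79.483333 × 0.849) = 0.306751
regime bands: climb J<0.5966 | cruise [0.5966, 1.1932) | windmill J≥1.1932
J = 0.3068 → climb

J = 0.3068, regime = climb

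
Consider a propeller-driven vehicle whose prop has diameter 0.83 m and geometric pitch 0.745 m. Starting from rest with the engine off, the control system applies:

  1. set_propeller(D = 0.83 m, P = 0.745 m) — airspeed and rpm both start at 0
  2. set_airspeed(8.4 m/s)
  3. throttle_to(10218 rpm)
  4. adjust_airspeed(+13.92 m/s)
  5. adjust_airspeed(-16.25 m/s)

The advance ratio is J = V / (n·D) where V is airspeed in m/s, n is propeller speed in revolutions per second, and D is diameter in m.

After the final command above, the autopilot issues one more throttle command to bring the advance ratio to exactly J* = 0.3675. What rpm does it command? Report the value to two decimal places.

set_propeller: D = 0.83 m, P = 0.745 m (p = P/D = 0.897590); state ← (V=0, rpm=0)
set_airspeed(8.4): V ← 8.4 m/s
throttle_to(10218): rpm ← 10218
adjust_airspeed(+13.92): V ← 8.4 +13.92 = 22.32 m/s
adjust_airspeed(-16.25): V ← 22.32 -16.25 = 6.07 m/s
final state: V = 6.07 m/s, rpm = 10218 → n = rpm/60 = 170.300000 rev/s
target J* = 0.3675; solve J* = V/(n·D) for n: n = V/(J*·D) = 6.07/(0.3675 × 0.83) = 19.900008 rev/s
rpm = 60·n = 1194.000492

rpm = 1194.00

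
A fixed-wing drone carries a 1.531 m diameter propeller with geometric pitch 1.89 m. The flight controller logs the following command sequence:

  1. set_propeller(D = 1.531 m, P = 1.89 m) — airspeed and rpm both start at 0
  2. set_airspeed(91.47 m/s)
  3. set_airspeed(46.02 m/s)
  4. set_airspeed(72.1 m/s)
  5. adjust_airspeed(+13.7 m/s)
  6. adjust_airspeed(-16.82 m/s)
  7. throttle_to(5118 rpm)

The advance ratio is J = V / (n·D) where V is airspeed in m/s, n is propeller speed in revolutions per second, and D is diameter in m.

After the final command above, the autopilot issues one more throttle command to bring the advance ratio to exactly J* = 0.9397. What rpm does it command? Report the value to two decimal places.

set_propeller: D = 1.531 m, P = 1.89 m (p = P/D = 1.234487); state ← (V=0, rpm=0)
set_airspeed(91.47): V ← 91.47 m/s
set_airspeed(46.02): V ← 46.02 m/s
set_airspeed(72.1): V ← 72.1 m/s
adjust_airspeed(+13.7): V ← 72.1 +13.7 = 85.8 m/s
adjust_airspeed(-16.82): V ← 85.8 -16.82 = 68.98 m/s
throttle_to(5118): rpm ← 5118
final state: V = 68.98 m/s, rpm = 5118 → n = rpm/60 = 85.300000 rev/s
target J* = 0.9397; solve J* = V/(n·D) for n: n = V/(J*·D) = 68.98/(0.9397 × 1.531) = 47.946706 rev/s
rpm = 60·n = 2876.802337

rpm = 2876.80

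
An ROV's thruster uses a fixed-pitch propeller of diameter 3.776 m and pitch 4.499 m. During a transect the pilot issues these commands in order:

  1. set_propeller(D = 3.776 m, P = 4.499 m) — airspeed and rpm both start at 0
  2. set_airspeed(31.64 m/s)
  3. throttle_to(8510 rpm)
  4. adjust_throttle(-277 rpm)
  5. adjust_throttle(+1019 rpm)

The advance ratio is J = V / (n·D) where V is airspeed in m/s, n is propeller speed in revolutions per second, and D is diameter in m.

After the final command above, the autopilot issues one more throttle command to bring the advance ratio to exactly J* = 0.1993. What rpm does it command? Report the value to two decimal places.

set_propeller: D = 3.776 m, P = 4.499 m (p = P/D = 1.191472); state ← (V=0, rpm=0)
set_airspeed(31.64): V ← 31.64 m/s
throttle_to(8510): rpm ← 8510
adjust_throttle(-277): rpm ← 8510 -277 = 8233
adjust_throttle(+1019): rpm ← 8233 +1019 = 9252
final state: V = 31.64 m/s, rpm = 9252 → n = rpm/60 = 154.200000 rev/s
target J* = 0.1993; solve J* = V/(n·D) for n: n = V/(J*·D) = 31.64/(0.1993 × 3.776) = 42.043338 rev/s
rpm = 60·n = 2522.600287

rpm = 2522.60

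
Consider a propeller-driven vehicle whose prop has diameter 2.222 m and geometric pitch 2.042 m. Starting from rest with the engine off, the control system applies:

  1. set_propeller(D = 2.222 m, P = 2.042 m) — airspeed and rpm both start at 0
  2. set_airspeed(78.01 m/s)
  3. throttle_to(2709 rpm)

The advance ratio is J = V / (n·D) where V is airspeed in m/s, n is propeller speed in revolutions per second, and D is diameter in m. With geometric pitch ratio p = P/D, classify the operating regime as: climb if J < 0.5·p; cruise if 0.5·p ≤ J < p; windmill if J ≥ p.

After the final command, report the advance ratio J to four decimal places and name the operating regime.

set_propeller: D = 2.222 m, P = 2.042 m (p = P/D = 0.918992); state ← (V=0, rpm=0)
set_airspeed(78.01): V ← 78.01 m/s
throttle_to(2709): rpm ← 2709
final state: V = 78.01 m/s, rpm = 2709 → n = rpm/60 = 45.150000 rev/s
J = V / (n·D) = 78.01 / (45.150000 × 2.222) = 0.777586
regime bands: climb J<0.4595 | cruise [0.4595, 0.9190) | windmill J≥0.9190
J = 0.7776 → cruise

J = 0.7776, regime = cruise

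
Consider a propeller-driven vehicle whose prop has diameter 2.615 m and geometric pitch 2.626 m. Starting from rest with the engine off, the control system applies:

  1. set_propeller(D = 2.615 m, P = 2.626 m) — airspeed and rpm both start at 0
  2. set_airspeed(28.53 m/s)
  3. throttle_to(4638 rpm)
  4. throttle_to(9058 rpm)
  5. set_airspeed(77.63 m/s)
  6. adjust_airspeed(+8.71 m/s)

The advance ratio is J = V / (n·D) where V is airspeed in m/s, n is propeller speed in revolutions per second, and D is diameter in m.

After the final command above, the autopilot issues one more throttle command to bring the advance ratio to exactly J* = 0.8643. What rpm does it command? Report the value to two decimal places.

set_propeller: D = 2.615 m, P = 2.626 m (p = P/D = 1.004207); state ← (V=0, rpm=0)
set_airspeed(28.53): V ← 28.53 m/s
throttle_to(4638): rpm ← 4638
throttle_to(9058): rpm ← 9058
set_airspeed(77.63): V ← 77.63 m/s
adjust_airspeed(+8.71): V ← 77.63 +8.71 = 86.34 m/s
final state: V = 86.34 m/s, rpm = 9058 → n = rpm/60 = 150.966667 rev/s
target J* = 0.8643; solve J* = V/(n·D) for n: n = V/(J*·D) = 86.34/(0.8643 × 2.615) = 38.201097 rev/s
rpm = 60·n = 2292.065839

rpm = 2292.07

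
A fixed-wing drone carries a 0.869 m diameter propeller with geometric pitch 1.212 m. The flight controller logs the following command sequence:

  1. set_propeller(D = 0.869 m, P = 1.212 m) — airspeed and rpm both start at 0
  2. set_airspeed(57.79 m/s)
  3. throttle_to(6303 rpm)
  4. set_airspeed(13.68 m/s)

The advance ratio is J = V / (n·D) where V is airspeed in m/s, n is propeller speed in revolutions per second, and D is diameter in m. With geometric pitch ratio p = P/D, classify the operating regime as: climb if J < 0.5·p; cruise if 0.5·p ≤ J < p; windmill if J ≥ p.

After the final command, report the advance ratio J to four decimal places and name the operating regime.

set_propeller: D = 0.869 m, P = 1.212 m (p = P/D = 1.394707); state ← (V=0, rpm=0)
set_airspeed(57.79): V ← 57.79 m/s
throttle_to(6303): rpm ← 6303
set_airspeed(13.68): V ← 13.68 m/s
final state: V = 13.68 m/s, rpm = 6303 → n = rpm/60 = 105.050000 rev/s
J = V / (n·D) = 13.68 / (105.050000 × 0.869) = 0.149855
regime bands: climb J<0.6974 | cruise [0.6974, 1.3947) | windmill J≥1.3947
J = 0.1499 → climb

J = 0.1499, regime = climb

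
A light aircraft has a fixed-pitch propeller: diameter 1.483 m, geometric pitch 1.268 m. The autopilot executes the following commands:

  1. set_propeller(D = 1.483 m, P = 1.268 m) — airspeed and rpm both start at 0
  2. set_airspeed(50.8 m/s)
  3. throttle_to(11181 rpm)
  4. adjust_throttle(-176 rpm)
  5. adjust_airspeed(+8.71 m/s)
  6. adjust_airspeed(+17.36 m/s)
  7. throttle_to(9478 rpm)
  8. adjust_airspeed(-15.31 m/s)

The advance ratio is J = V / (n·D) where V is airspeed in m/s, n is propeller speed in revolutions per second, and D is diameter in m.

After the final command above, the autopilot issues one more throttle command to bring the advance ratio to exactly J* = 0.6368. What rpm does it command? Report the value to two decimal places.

rpm = 3911.16

set_propeller: D = 1.483 m, P = 1.268 m (p = P/D = 0.855024); state ← (V=0, rpm=0)
set_airspeed(50.8): V ← 50.8 m/s
throttle_to(11181): rpm ← 11181
adjust_throttle(-176): rpm ← 11181 -176 = 11005
adjust_airspeed(+8.71): V ← 50.8 +8.71 = 59.51 m/s
adjust_airspeed(+17.36): V ← 59.51 +17.36 = 76.87 m/s
throttle_to(9478): rpm ← 9478
adjust_airspeed(-15.31): V ← 76.87 -15.31 = 61.56 m/s
final state: V = 61.56 m/s, rpm = 9478 → n = rpm/60 = 157.966667 rev/s
target J* = 0.6368; solve J* = V/(n·D) for n: n = V/(J*·D) = 61.56/(0.6368 × 1.483) = 65.186011 rev/s
rpm = 60·n = 3911.160658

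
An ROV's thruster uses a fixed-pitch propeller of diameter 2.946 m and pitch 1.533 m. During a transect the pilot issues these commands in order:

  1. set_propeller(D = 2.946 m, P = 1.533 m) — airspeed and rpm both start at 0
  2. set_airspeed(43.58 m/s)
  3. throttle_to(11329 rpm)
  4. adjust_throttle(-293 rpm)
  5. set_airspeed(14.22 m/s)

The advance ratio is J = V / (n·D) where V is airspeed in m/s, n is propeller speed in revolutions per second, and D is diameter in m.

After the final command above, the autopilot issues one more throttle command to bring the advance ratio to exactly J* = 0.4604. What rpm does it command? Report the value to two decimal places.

rpm = 629.05

set_propeller: D = 2.946 m, P = 1.533 m (p = P/D = 0.520367); state ← (V=0, rpm=0)
set_airspeed(43.58): V ← 43.58 m/s
throttle_to(11329): rpm ← 11329
adjust_throttle(-293): rpm ← 11329 -293 = 11036
set_airspeed(14.22): V ← 14.22 m/s
final state: V = 14.22 m/s, rpm = 11036 → n = rpm/60 = 183.933333 rev/s
target J* = 0.4604; solve J* = V/(n·D) for n: n = V/(J*·D) = 14.22/(0.4604 × 2.946) = 10.484109 rev/s
rpm = 60·n = 629.046557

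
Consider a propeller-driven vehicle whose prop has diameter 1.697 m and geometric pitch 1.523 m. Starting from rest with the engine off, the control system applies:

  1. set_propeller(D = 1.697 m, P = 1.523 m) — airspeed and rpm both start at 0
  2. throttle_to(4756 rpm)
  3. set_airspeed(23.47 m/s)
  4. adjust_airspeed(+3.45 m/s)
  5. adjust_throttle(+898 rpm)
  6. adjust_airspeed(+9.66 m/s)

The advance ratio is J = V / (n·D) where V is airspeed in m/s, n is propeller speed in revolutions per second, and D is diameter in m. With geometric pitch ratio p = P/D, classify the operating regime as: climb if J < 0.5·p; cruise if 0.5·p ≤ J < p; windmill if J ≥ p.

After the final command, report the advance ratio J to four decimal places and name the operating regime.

set_propeller: D = 1.697 m, P = 1.523 m (p = P/D = 0.897466); state ← (V=0, rpm=0)
throttle_to(4756): rpm ← 4756
set_airspeed(23.47): V ← 23.47 m/s
adjust_airspeed(+3.45): V ← 23.47 +3.45 = 26.92 m/s
adjust_throttle(+898): rpm ← 4756 +898 = 5654
adjust_airspeed(+9.66): V ← 26.92 +9.66 = 36.58 m/s
final state: V = 36.58 m/s, rpm = 5654 → n = rpm/60 = 94.233333 rev/s
J = V / (n·D) = 36.58 / (94.233333 × 1.697) = 0.228748
regime bands: climb J<0.4487 | cruise [0.4487, 0.8975) | windmill J≥0.8975
J = 0.2287 → climb

J = 0.2287, regime = climb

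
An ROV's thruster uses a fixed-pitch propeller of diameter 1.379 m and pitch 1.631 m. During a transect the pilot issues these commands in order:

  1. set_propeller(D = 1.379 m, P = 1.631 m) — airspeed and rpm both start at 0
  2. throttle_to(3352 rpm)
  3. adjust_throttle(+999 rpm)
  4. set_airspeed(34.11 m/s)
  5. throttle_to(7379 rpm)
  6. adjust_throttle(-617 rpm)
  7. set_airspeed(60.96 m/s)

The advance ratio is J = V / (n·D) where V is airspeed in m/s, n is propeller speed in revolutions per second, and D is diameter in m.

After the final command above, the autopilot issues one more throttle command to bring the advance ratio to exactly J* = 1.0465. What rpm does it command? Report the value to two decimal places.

set_propeller: D = 1.379 m, P = 1.631 m (p = P/D = 1.182741); state ← (V=0, rpm=0)
throttle_to(3352): rpm ← 3352
adjust_throttle(+999): rpm ← 3352 +999 = 4351
set_airspeed(34.11): V ← 34.11 m/s
throttle_to(7379): rpm ← 7379
adjust_throttle(-617): rpm ← 7379 -617 = 6762
set_airspeed(60.96): V ← 60.96 m/s
final state: V = 60.96 m/s, rpm = 6762 → n = rpm/60 = 112.700000 rev/s
target J* = 1.0465; solve J* = V/(n·D) for n: n = V/(J*·D) = 60.96/(1.0465 × 1.379) = 42.241707 rev/s
rpm = 60·n = 2534.502418

rpm = 2534.50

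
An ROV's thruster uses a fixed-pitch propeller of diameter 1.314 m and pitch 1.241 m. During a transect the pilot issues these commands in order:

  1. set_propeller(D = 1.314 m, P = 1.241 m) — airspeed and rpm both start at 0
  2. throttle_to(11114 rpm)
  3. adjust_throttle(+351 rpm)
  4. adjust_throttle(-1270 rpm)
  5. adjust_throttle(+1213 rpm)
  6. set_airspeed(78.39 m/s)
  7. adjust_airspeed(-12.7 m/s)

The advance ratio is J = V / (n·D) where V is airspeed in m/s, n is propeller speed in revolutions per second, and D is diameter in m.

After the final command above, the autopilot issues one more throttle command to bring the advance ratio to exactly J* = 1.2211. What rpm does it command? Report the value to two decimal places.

rpm = 2456.43

set_propeller: D = 1.314 m, P = 1.241 m (p = P/D = 0.944444); state ← (V=0, rpm=0)
throttle_to(11114): rpm ← 11114
adjust_throttle(+351): rpm ← 11114 +351 = 11465
adjust_throttle(-1270): rpm ← 11465 -1270 = 10195
adjust_throttle(+1213): rpm ← 10195 +1213 = 11408
set_airspeed(78.39): V ← 78.39 m/s
adjust_airspeed(-12.7): V ← 78.39 -12.7 = 65.69 m/s
final state: V = 65.69 m/s, rpm = 11408 → n = rpm/60 = 190.133333 rev/s
target J* = 1.2211; solve J* = V/(n·D) for n: n = V/(J*·D) = 65.69/(1.2211 × 1.314) = 40.940455 rev/s
rpm = 60·n = 2456.427302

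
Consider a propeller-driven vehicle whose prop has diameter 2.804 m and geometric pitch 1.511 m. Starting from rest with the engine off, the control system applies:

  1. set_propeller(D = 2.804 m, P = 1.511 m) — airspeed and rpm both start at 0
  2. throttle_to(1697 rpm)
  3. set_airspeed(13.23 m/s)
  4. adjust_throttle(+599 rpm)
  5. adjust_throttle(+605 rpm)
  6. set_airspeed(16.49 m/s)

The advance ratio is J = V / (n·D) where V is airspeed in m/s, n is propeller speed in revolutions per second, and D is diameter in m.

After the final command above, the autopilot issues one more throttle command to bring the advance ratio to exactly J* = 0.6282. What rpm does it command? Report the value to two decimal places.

set_propeller: D = 2.804 m, P = 1.511 m (p = P/D = 0.538873); state ← (V=0, rpm=0)
throttle_to(1697): rpm ← 1697
set_airspeed(13.23): V ← 13.23 m/s
adjust_throttle(+599): rpm ← 1697 +599 = 2296
adjust_throttle(+605): rpm ← 2296 +605 = 2901
set_airspeed(16.49): V ← 16.49 m/s
final state: V = 16.49 m/s, rpm = 2901 → n = rpm/60 = 48.350000 rev/s
target J* = 0.6282; solve J* = V/(n·D) for n: n = V/(J*·D) = 16.49/(0.6282 × 2.804) = 9.361484 rev/s
rpm = 60·n = 561.689059

rpm = 561.69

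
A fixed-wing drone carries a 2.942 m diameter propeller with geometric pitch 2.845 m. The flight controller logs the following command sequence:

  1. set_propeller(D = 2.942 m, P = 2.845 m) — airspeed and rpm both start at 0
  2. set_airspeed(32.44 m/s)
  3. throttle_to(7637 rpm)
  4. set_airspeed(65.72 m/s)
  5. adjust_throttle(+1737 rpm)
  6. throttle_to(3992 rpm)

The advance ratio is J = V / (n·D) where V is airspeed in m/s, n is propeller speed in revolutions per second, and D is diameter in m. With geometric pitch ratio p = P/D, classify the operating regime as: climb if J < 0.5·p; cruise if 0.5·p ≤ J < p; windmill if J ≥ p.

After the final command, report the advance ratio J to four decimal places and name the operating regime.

J = 0.3357, regime = climb

set_propeller: D = 2.942 m, P = 2.845 m (p = P/D = 0.967029); state ← (V=0, rpm=0)
set_airspeed(32.44): V ← 32.44 m/s
throttle_to(7637): rpm ← 7637
set_airspeed(65.72): V ← 65.72 m/s
adjust_throttle(+1737): rpm ← 7637 +1737 = 9374
throttle_to(3992): rpm ← 3992
final state: V = 65.72 m/s, rpm = 3992 → n = rpm/60 = 66.533333 rev/s
J = V / (n·D) = 65.72 / (66.533333 × 2.942) = 0.335750
regime bands: climb J<0.4835 | cruise [0.4835, 0.9670) | windmill J≥0.9670
J = 0.3357 → climb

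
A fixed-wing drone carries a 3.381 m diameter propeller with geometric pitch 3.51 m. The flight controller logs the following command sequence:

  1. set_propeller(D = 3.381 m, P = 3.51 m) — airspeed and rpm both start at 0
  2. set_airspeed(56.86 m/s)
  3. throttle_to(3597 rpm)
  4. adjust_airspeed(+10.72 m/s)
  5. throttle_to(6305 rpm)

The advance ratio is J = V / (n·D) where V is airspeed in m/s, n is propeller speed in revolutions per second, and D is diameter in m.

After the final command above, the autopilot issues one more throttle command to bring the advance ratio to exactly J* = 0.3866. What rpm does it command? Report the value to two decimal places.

set_propeller: D = 3.381 m, P = 3.51 m (p = P/D = 1.038154); state ← (V=0, rpm=0)
set_airspeed(56.86): V ← 56.86 m/s
throttle_to(3597): rpm ← 3597
adjust_airspeed(+10.72): V ← 56.86 +10.72 = 67.58 m/s
throttle_to(6305): rpm ← 6305
final state: V = 67.58 m/s, rpm = 6305 → n = rpm/60 = 105.083333 rev/s
target J* = 0.3866; solve J* = V/(n·D) for n: n = V/(J*·D) = 67.58/(0.3866 × 3.381) = 51.702455 rev/s
rpm = 60·n = 3102.147312

rpm = 3102.15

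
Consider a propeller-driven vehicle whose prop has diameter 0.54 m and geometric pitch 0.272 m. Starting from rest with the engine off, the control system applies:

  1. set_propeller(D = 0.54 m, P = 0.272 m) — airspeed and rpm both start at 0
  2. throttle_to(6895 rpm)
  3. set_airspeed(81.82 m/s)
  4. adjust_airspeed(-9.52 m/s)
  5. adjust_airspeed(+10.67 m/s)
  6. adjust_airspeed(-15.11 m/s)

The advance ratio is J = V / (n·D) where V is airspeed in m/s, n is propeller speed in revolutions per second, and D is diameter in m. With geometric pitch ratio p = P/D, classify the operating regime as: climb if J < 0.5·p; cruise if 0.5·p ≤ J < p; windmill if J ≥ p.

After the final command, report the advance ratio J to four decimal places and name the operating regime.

J = 1.0935, regime = windmill

set_propeller: D = 0.54 m, P = 0.272 m (p = P/D = 0.503704); state ← (V=0, rpm=0)
throttle_to(6895): rpm ← 6895
set_airspeed(81.82): V ← 81.82 m/s
adjust_airspeed(-9.52): V ← 81.82 -9.52 = 72.3 m/s
adjust_airspeed(+10.67): V ← 72.3 +10.67 = 82.97 m/s
adjust_airspeed(-15.11): V ← 82.97 -15.11 = 67.86 m/s
final state: V = 67.86 m/s, rpm = 6895 → n = rpm/60 = 114.916667 rev/s
J = V / (n·D) = 67.86 / (114.916667 × 0.54) = 1.093546
regime bands: climb J<0.2519 | cruise [0.2519, 0.5037) | windmill J≥0.5037
J = 1.0935 → windmill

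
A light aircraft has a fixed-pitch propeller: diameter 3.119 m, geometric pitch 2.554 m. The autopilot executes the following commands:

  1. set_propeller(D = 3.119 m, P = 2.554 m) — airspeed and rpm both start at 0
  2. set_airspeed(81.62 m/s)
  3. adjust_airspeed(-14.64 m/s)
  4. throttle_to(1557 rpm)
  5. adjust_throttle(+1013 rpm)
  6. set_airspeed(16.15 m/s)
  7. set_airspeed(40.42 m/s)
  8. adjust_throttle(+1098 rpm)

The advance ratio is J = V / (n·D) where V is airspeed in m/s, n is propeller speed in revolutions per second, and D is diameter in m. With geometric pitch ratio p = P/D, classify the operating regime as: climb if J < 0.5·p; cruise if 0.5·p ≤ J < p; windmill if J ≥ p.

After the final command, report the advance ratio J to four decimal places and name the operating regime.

J = 0.2120, regime = climb

set_propeller: D = 3.119 m, P = 2.554 m (p = P/D = 0.818852); state ← (V=0, rpm=0)
set_airspeed(81.62): V ← 81.62 m/s
adjust_airspeed(-14.64): V ← 81.62 -14.64 = 66.98 m/s
throttle_to(1557): rpm ← 1557
adjust_throttle(+1013): rpm ← 1557 +1013 = 2570
set_airspeed(16.15): V ← 16.15 m/s
set_airspeed(40.42): V ← 40.42 m/s
adjust_throttle(+1098): rpm ← 2570 +1098 = 3668
final state: V = 40.42 m/s, rpm = 3668 → n = rpm/60 = 61.133333 rev/s
J = V / (n·D) = 40.42 / (61.133333 × 3.119) = 0.211984
regime bands: climb J<0.4094 | cruise [0.4094, 0.8189) | windmill J≥0.8189
J = 0.2120 → climb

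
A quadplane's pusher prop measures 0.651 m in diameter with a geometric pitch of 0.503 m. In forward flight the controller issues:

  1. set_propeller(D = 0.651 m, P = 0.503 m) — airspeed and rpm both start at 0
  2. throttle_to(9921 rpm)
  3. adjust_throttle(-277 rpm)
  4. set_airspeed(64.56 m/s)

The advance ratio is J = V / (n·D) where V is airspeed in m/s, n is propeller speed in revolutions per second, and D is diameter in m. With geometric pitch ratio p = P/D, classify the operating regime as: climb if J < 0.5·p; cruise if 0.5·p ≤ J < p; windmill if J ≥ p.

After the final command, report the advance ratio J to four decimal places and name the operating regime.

set_propeller: D = 0.651 m, P = 0.503 m (p = P/D = 0.772657); state ← (V=0, rpm=0)
throttle_to(9921): rpm ← 9921
adjust_throttle(-277): rpm ← 9921 -277 = 9644
set_airspeed(64.56): V ← 64.56 m/s
final state: V = 64.56 m/s, rpm = 9644 → n = rpm/60 = 160.733333 rev/s
J = V / (n·D) = 64.56 / (160.733333 × 0.651) = 0.616988
regime bands: climb J<0.3863 | cruise [0.3863, 0.7727) | windmill J≥0.7727
J = 0.6170 → cruise

J = 0.6170, regime = cruise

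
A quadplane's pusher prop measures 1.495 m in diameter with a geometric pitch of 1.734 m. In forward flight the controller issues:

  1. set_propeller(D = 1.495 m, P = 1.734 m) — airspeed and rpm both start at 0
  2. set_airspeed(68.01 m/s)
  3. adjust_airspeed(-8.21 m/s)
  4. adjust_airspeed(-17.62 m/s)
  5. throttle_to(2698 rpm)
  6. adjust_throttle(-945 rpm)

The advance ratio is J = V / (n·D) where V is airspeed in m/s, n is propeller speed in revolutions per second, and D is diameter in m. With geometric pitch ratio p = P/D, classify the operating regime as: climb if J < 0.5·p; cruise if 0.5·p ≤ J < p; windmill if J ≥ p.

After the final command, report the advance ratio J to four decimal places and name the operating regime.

set_propeller: D = 1.495 m, P = 1.734 m (p = P/D = 1.159866); state ← (V=0, rpm=0)
set_airspeed(68.01): V ← 68.01 m/s
adjust_airspeed(-8.21): V ← 68.01 -8.21 = 59.8 m/s
adjust_airspeed(-17.62): V ← 59.8 -17.62 = 42.18 m/s
throttle_to(2698): rpm ← 2698
adjust_throttle(-945): rpm ← 2698 -945 = 1753
final state: V = 42.18 m/s, rpm = 1753 → n = rpm/60 = 29.216667 rev/s
J = V / (n·D) = 42.18 / (29.216667 × 1.495) = 0.965683
regime bands: climb J<0.5799 | cruise [0.5799, 1.1599) | windmill J≥1.1599
J = 0.9657 → cruise

J = 0.9657, regime = cruise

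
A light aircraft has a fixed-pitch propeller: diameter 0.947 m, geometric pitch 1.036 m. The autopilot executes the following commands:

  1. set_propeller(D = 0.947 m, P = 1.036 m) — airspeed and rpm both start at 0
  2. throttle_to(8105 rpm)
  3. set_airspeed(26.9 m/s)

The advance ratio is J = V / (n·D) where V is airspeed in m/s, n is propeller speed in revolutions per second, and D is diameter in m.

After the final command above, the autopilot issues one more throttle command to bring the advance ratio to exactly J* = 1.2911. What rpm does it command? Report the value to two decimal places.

rpm = 1320.06

set_propeller: D = 0.947 m, P = 1.036 m (p = P/D = 1.093981); state ← (V=0, rpm=0)
throttle_to(8105): rpm ← 8105
set_airspeed(26.9): V ← 26.9 m/s
final state: V = 26.9 m/s, rpm = 8105 → n = rpm/60 = 135.083333 rev/s
target J* = 1.2911; solve J* = V/(n·D) for n: n = V/(J*·D) = 26.9/(1.2911 × 0.947) = 22.001000 rev/s
rpm = 60·n = 1320.059996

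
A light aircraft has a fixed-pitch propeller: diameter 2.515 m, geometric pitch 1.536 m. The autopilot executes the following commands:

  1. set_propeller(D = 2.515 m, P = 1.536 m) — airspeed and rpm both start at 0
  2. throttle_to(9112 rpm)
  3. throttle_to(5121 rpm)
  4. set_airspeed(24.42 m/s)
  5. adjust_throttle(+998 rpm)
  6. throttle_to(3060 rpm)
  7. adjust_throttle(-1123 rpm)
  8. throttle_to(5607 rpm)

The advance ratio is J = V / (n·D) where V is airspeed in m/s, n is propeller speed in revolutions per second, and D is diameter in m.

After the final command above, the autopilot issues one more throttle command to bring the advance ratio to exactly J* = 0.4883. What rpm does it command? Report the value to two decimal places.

rpm = 1193.09

set_propeller: D = 2.515 m, P = 1.536 m (p = P/D = 0.610736); state ← (V=0, rpm=0)
throttle_to(9112): rpm ← 9112
throttle_to(5121): rpm ← 5121
set_airspeed(24.42): V ← 24.42 m/s
adjust_throttle(+998): rpm ← 5121 +998 = 6119
throttle_to(3060): rpm ← 3060
adjust_throttle(-1123): rpm ← 3060 -1123 = 1937
throttle_to(5607): rpm ← 5607
final state: V = 24.42 m/s, rpm = 5607 → n = rpm/60 = 93.450000 rev/s
target J* = 0.4883; solve J* = V/(n·D) for n: n = V/(J*·D) = 24.42/(0.4883 × 2.515) = 19.884787 rev/s
rpm = 60·n = 1193.087227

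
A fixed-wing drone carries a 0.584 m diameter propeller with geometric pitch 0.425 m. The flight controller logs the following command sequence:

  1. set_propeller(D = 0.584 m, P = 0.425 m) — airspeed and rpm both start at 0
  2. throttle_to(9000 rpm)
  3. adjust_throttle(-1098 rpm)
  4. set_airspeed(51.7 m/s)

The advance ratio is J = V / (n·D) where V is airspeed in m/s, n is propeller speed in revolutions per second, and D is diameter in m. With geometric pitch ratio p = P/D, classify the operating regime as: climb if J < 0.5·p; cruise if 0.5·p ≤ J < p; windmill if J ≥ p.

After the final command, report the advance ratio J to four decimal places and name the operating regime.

set_propeller: D = 0.584 m, P = 0.425 m (p = P/D = 0.727740); state ← (V=0, rpm=0)
throttle_to(9000): rpm ← 9000
adjust_throttle(-1098): rpm ← 9000 -1098 = 7902
set_airspeed(51.7): V ← 51.7 m/s
final state: V = 51.7 m/s, rpm = 7902 → n = rpm/60 = 131.700000 rev/s
J = V / (n·D) = 51.7 / (131.700000 × 0.584) = 0.672190
regime bands: climb J<0.3639 | cruise [0.3639, 0.7277) | windmill J≥0.7277
J = 0.6722 → cruise

J = 0.6722, regime = cruise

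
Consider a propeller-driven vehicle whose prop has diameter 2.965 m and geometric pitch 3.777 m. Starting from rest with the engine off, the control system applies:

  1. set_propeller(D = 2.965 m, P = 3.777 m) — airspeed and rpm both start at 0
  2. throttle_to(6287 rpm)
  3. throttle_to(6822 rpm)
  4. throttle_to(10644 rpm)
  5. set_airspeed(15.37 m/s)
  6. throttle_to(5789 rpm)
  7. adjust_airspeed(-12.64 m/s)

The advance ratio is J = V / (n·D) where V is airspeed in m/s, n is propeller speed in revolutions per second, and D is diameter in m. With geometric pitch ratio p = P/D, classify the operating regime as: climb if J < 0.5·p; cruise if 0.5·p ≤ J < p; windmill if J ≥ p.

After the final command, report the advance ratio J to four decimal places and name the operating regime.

set_propeller: D = 2.965 m, P = 3.777 m (p = P/D = 1.273862); state ← (V=0, rpm=0)
throttle_to(6287): rpm ← 6287
throttle_to(6822): rpm ← 6822
throttle_to(10644): rpm ← 10644
set_airspeed(15.37): V ← 15.37 m/s
throttle_to(5789): rpm ← 5789
adjust_airspeed(-12.64): V ← 15.37 -12.64 = 2.73 m/s
final state: V = 2.73 m/s, rpm = 5789 → n = rpm/60 = 96.483333 rev/s
J = V / (n·D) = 2.73 / (96.483333 × 2.965) = 0.009543
regime bands: climb J<0.6369 | cruise [0.6369, 1.2739) | windmill J≥1.2739
J = 0.0095 → climb

J = 0.0095, regime = climb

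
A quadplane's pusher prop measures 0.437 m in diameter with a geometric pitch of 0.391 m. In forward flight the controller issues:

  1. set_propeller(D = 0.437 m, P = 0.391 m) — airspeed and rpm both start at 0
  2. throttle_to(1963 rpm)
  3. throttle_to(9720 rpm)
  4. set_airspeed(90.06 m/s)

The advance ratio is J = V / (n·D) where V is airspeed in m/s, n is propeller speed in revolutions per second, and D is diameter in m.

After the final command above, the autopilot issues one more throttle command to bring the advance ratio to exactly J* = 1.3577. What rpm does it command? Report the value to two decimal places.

rpm = 9107.47

set_propeller: D = 0.437 m, P = 0.391 m (p = P/D = 0.894737); state ← (V=0, rpm=0)
throttle_to(1963): rpm ← 1963
throttle_to(9720): rpm ← 9720
set_airspeed(90.06): V ← 90.06 m/s
final state: V = 90.06 m/s, rpm = 9720 → n = rpm/60 = 162.000000 rev/s
target J* = 1.3577; solve J* = V/(n·D) for n: n = V/(J*·D) = 90.06/(1.3577 × 0.437) = 151.791233 rev/s
rpm = 60·n = 9107.473957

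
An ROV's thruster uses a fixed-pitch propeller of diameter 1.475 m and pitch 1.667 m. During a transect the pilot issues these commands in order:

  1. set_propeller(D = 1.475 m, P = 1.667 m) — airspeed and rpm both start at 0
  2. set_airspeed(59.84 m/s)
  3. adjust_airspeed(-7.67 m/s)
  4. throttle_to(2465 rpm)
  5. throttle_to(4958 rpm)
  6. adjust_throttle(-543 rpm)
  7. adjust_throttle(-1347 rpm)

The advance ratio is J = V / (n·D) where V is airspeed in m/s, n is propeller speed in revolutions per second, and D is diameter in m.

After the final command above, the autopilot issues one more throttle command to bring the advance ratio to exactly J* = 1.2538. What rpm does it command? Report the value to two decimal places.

rpm = 1692.59

set_propeller: D = 1.475 m, P = 1.667 m (p = P/D = 1.130169); state ← (V=0, rpm=0)
set_airspeed(59.84): V ← 59.84 m/s
adjust_airspeed(-7.67): V ← 59.84 -7.67 = 52.17 m/s
throttle_to(2465): rpm ← 2465
throttle_to(4958): rpm ← 4958
adjust_throttle(-543): rpm ← 4958 -543 = 4415
adjust_throttle(-1347): rpm ← 4415 -1347 = 3068
final state: V = 52.17 m/s, rpm = 3068 → n = rpm/60 = 51.133333 rev/s
target J* = 1.2538; solve J* = V/(n·D) for n: n = V/(J*·D) = 52.17/(1.2538 × 1.475) = 28.209835 rev/s
rpm = 60·n = 1692.590119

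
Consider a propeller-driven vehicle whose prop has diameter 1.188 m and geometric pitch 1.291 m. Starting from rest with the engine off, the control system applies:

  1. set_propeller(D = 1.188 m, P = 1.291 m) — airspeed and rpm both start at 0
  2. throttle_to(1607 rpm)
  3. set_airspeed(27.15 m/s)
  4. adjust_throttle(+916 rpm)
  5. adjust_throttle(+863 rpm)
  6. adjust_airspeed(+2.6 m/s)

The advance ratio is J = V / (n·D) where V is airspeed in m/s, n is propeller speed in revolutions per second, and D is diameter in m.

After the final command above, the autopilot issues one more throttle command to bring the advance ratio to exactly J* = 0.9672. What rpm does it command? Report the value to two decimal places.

set_propeller: D = 1.188 m, P = 1.291 m (p = P/D = 1.086700); state ← (V=0, rpm=0)
throttle_to(1607): rpm ← 1607
set_airspeed(27.15): V ← 27.15 m/s
adjust_throttle(+916): rpm ← 1607 +916 = 2523
adjust_throttle(+863): rpm ← 2523 +863 = 3386
adjust_airspeed(+2.6): V ← 27.15 +2.6 = 29.75 m/s
final state: V = 29.75 m/s, rpm = 3386 → n = rpm/60 = 56.433333 rev/s
target J* = 0.9672; solve J* = V/(n·D) for n: n = V/(J*·D) = 29.75/(0.9672 × 1.188) = 25.891323 rev/s
rpm = 60·n = 1553.479376

rpm = 1553.48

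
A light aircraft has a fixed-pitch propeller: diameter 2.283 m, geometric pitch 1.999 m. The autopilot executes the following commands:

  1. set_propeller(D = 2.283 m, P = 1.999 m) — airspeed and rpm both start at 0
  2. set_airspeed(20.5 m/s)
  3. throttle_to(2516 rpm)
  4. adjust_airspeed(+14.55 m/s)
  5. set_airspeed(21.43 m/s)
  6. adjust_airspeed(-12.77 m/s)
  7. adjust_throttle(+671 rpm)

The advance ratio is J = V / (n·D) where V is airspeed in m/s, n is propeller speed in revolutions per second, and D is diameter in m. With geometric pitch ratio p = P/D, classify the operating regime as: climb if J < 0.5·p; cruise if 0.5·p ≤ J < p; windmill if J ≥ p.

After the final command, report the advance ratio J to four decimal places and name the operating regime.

J = 0.0714, regime = climb

set_propeller: D = 2.283 m, P = 1.999 m (p = P/D = 0.875602); state ← (V=0, rpm=0)
set_airspeed(20.5): V ← 20.5 m/s
throttle_to(2516): rpm ← 2516
adjust_airspeed(+14.55): V ← 20.5 +14.55 = 35.05 m/s
set_airspeed(21.43): V ← 21.43 m/s
adjust_airspeed(-12.77): V ← 21.43 -12.77 = 8.66 m/s
adjust_throttle(+671): rpm ← 2516 +671 = 3187
final state: V = 8.66 m/s, rpm = 3187 → n = rpm/60 = 53.116667 rev/s
J = V / (n·D) = 8.66 / (53.116667 × 2.283) = 0.071414
regime bands: climb J<0.4378 | cruise [0.4378, 0.8756) | windmill J≥0.8756
J = 0.0714 → climb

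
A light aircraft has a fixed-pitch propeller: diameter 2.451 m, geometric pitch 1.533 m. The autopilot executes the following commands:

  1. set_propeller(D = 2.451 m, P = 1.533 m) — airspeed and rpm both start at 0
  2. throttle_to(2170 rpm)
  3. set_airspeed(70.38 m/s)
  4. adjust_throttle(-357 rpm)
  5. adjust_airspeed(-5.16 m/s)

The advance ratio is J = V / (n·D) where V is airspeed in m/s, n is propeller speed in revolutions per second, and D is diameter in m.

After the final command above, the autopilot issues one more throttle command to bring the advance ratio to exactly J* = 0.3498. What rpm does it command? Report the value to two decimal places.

set_propeller: D = 2.451 m, P = 1.533 m (p = P/D = 0.625459); state ← (V=0, rpm=0)
throttle_to(2170): rpm ← 2170
set_airspeed(70.38): V ← 70.38 m/s
adjust_throttle(-357): rpm ← 2170 -357 = 1813
adjust_airspeed(-5.16): V ← 70.38 -5.16 = 65.22 m/s
final state: V = 65.22 m/s, rpm = 1813 → n = rpm/60 = 30.216667 rev/s
target J* = 0.3498; solve J* = V/(n·D) for n: n = V/(J*·D) = 65.22/(0.3498 × 2.451) = 76.070746 rev/s
rpm = 60·n = 4564.244790

rpm = 4564.24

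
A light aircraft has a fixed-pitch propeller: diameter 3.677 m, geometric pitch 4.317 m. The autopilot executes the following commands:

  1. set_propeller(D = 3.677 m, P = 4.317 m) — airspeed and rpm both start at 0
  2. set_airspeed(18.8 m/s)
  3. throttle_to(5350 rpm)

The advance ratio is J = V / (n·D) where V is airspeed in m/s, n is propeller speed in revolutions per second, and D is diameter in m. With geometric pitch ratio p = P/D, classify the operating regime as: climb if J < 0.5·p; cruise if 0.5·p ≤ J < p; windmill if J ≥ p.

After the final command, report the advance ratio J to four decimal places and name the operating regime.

set_propeller: D = 3.677 m, P = 4.317 m (p = P/D = 1.174055); state ← (V=0, rpm=0)
set_airspeed(18.8): V ← 18.8 m/s
throttle_to(5350): rpm ← 5350
final state: V = 18.8 m/s, rpm = 5350 → n = rpm/60 = 89.166667 rev/s
J = V / (n·D) = 18.8 / (89.166667 × 3.677) = 0.057341
regime bands: climb J<0.5870 | cruise [0.5870, 1.1741) | windmill J≥1.1741
J = 0.0573 → climb

J = 0.0573, regime = climb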